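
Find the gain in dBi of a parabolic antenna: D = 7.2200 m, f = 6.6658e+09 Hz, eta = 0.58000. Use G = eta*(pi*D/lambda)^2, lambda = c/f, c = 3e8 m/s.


lambda = c / f = 3.0000e+08 / 6.6658e+09 = 0.04500585 m
G_linear = 0.58000 * (pi * 7.2200 / 0.04500585)^2 = 147320.8
G_dBi = 10 * log10(147320.8) = 51.68 dBi

51.68 dBi


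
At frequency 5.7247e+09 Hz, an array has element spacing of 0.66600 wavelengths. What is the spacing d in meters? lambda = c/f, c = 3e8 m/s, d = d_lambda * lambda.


lambda = c / f = 3.0000e+08 / 5.7247e+09 = 0.05240449 m
d = 0.66600 * 0.05240449 = 0.03490 m

0.03490 m


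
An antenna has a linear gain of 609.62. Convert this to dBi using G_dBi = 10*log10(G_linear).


G_dBi = 10 * log10(609.62) = 27.85 dBi

27.85 dBi


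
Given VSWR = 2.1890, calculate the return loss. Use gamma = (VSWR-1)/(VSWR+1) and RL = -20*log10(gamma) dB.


gamma = (2.1890 - 1) / (2.1890 + 1) = 0.3728442
RL = -20 * log10(0.3728442) = 8.569 dB

8.569 dB


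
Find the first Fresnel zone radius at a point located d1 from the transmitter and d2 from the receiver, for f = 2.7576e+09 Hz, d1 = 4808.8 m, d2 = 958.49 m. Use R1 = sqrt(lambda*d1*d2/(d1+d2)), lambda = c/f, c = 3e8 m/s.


lambda = c / f = 3.0000e+08 / 2.7576e+09 = 0.1087903 m
R1 = sqrt(0.1087903 * 4808.8 * 958.49 / (4808.8 + 958.49)) = 9.324 m

9.324 m


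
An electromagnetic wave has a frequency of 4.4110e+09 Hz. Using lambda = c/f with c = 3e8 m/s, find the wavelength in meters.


lambda = c / f = 3.0000e+08 / 4.4110e+09 = 0.06801 m

0.06801 m


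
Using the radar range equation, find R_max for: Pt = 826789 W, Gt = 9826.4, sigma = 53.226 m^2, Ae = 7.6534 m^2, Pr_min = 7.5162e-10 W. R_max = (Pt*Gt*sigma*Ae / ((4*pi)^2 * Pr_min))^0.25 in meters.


R^4 = 826789*9826.4*53.226*7.6534 / ((4*pi)^2 * 7.5162e-10) = 2.788363e+19
R_max = 2.788363e+19^0.25 = 72667 m

72667 m


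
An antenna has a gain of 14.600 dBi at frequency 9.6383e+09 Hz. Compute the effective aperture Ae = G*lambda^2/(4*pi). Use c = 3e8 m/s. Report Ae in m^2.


lambda = c / f = 3.0000e+08 / 9.6383e+09 = 0.03112582 m
G_linear = 10^(14.600/10) = 28.84032
Ae = G_linear * lambda^2 / (4*pi) = 28.84032 * 0.03112582^2 / (4*pi) = 2.223e-03 m^2

2.223e-03 m^2


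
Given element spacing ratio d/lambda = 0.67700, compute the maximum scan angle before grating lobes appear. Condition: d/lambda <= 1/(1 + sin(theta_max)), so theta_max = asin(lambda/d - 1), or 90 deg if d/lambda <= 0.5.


lambda/d - 1 = 1/0.67700 - 1 = 0.4771049
theta_max = asin(0.4771049) = 28.50 deg

28.50 deg


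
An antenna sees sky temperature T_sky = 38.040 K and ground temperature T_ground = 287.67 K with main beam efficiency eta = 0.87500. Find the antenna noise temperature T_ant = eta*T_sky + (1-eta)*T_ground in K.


T_ant = 0.87500 * 38.040 + (1 - 0.87500) * 287.67 = 69.24 K

69.24 K


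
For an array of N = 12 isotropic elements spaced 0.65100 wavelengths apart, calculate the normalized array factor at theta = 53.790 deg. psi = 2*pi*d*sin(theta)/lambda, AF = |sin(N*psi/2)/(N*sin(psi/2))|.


psi = 2*pi*0.65100*sin(53.790 deg) = 3.300331 rad
AF = |sin(12*3.300331/2) / (12*sin(3.300331/2))| = 0.06812

0.06812


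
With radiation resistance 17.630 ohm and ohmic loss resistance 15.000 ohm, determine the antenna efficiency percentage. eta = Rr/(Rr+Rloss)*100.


eta = 17.630 / (17.630 + 15.000) * 100 = 54.03%

54.03%


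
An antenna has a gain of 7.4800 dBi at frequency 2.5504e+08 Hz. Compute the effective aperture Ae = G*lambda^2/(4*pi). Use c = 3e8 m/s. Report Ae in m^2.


lambda = c / f = 3.0000e+08 / 2.5504e+08 = 1.176286 m
G_linear = 10^(7.4800/10) = 5.597576
Ae = G_linear * lambda^2 / (4*pi) = 5.597576 * 1.176286^2 / (4*pi) = 0.6163 m^2

0.6163 m^2


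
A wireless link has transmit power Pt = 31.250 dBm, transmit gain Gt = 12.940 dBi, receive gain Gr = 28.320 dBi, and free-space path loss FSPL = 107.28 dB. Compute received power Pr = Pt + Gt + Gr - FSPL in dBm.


Pr = 31.250 + 12.940 + 28.320 - 107.28 = -34.77 dBm

-34.77 dBm


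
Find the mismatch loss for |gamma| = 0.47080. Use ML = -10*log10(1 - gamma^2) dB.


ML = -10 * log10(1 - 0.47080^2) = -10 * log10(0.77834736) = 1.088 dB

1.088 dB


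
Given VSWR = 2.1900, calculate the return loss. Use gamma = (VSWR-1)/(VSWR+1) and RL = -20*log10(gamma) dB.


gamma = (2.1900 - 1) / (2.1900 + 1) = 0.3730408
RL = -20 * log10(0.3730408) = 8.565 dB

8.565 dB


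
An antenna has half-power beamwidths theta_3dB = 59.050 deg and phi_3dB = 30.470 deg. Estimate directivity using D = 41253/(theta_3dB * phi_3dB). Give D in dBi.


D_linear = 41253 / (59.050 * 30.470) = 22.92784
D_dBi = 10 * log10(22.92784) = 13.60 dBi

13.60 dBi


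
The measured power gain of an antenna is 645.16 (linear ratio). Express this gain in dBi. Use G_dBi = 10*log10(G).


G_dBi = 10 * log10(645.16) = 28.10 dBi

28.10 dBi


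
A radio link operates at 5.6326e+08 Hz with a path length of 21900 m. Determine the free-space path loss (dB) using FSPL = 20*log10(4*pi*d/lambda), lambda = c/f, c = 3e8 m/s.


lambda = c / f = 3.0000e+08 / 5.6326e+08 = 0.5326137 m
FSPL = 20 * log10(4*pi*21900/0.5326137) = 114.3 dB

114.3 dB


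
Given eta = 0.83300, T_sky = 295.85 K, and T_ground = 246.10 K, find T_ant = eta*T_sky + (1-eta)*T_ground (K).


T_ant = 0.83300 * 295.85 + (1 - 0.83300) * 246.10 = 287.5 K

287.5 K


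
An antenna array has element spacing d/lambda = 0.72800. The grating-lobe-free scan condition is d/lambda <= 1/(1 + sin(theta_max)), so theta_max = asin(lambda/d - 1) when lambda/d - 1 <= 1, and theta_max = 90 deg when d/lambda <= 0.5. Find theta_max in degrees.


lambda/d - 1 = 1/0.72800 - 1 = 0.3736264
theta_max = asin(0.3736264) = 21.94 deg

21.94 deg


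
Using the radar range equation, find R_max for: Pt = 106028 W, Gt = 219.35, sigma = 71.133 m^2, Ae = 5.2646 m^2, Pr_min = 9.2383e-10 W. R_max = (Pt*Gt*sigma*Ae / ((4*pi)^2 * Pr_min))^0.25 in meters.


R^4 = 106028*219.35*71.133*5.2646 / ((4*pi)^2 * 9.2383e-10) = 5.970118e+16
R_max = 5.970118e+16^0.25 = 15631 m

15631 m


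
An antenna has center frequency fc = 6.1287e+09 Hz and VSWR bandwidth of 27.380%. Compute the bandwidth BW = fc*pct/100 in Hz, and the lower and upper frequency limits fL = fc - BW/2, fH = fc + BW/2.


BW = 6.1287e+09 * 27.380/100 = 1.678038e+09 Hz
fL = 6.1287e+09 - 1.678038e+09/2 = 5.290e+09 Hz
fH = 6.1287e+09 + 1.678038e+09/2 = 6.968e+09 Hz

BW=1.678e+09 Hz, fL=5.290e+09 Hz, fH=6.968e+09 Hz


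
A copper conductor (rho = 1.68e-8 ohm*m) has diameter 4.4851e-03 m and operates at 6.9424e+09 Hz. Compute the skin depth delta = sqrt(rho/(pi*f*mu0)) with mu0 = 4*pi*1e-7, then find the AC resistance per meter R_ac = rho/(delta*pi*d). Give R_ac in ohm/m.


delta = sqrt(1.68e-8 / (pi * 6.9424e+09 * 4*pi*1e-7)) = 7.829246e-07 m
R_ac = 1.68e-8 / (7.829246e-07 * pi * 4.4851e-03) = 1.523 ohm/m

1.523 ohm/m


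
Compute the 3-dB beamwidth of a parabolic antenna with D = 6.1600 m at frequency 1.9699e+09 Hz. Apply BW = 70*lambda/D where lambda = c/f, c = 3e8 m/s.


lambda = c / f = 3.0000e+08 / 1.9699e+09 = 0.1522920 m
BW = 70 * 0.1522920 / 6.1600 = 1.731 deg

1.731 deg


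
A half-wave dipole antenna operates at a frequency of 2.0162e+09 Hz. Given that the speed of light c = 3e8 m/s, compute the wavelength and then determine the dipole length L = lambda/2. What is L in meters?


lambda = c / f = 3.0000e+08 / 2.0162e+09 = 0.1487948 m
L = lambda / 2 = 0.1487948 / 2 = 0.07440 m

0.07440 m


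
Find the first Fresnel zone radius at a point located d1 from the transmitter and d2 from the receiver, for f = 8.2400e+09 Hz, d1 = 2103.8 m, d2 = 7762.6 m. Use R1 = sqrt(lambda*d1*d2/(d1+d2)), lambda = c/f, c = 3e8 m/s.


lambda = c / f = 3.0000e+08 / 8.2400e+09 = 0.03640777 m
R1 = sqrt(0.03640777 * 2103.8 * 7762.6 / (2103.8 + 7762.6)) = 7.763 m

7.763 m


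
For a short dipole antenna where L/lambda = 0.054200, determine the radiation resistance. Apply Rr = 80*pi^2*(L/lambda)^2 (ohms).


Rr = 80 * pi^2 * (0.054200)^2 = 80 * 9.869604 * 2.937640e-03 = 2.319 ohm

2.319 ohm


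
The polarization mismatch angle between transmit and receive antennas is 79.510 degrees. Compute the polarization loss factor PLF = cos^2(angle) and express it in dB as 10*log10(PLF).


PLF_linear = cos^2(79.510 deg) = 0.03314727
PLF_dB = 10 * log10(0.03314727) = -14.80 dB

-14.80 dB


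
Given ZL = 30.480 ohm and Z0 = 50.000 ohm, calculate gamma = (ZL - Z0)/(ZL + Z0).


gamma = (30.480 - 50.000) / (30.480 + 50.000) = -0.2425

-0.2425


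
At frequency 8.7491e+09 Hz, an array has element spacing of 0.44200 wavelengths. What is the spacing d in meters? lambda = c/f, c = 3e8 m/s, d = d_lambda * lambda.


lambda = c / f = 3.0000e+08 / 8.7491e+09 = 0.03428924 m
d = 0.44200 * 0.03428924 = 0.01516 m

0.01516 m


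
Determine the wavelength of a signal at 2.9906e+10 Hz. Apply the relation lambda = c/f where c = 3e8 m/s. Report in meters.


lambda = c / f = 3.0000e+08 / 2.9906e+10 = 0.01003 m

0.01003 m


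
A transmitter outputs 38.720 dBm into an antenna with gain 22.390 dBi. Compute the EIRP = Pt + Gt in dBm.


EIRP = Pt + Gt = 38.720 + 22.390 = 61.11 dBm

61.11 dBm


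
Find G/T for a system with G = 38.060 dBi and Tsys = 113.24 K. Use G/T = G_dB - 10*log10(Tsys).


G/T = 38.060 - 10*log10(113.24) = 38.060 - 20.54000 = 17.52 dB/K

17.52 dB/K


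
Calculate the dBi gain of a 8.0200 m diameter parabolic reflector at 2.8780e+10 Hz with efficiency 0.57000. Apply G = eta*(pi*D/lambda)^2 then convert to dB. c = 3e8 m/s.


lambda = c / f = 3.0000e+08 / 2.8780e+10 = 0.01042391 m
G_linear = 0.57000 * (pi * 8.0200 / 0.01042391)^2 = 3.330136e+06
G_dBi = 10 * log10(3.330136e+06) = 65.22 dBi

65.22 dBi


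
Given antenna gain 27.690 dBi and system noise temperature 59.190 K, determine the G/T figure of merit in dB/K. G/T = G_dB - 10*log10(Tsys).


G/T = 27.690 - 10*log10(59.190) = 27.690 - 17.72248 = 9.968 dB/K

9.968 dB/K


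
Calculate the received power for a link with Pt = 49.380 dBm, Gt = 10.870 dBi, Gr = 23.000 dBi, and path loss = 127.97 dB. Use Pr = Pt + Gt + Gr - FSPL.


Pr = 49.380 + 10.870 + 23.000 - 127.97 = -44.72 dBm

-44.72 dBm


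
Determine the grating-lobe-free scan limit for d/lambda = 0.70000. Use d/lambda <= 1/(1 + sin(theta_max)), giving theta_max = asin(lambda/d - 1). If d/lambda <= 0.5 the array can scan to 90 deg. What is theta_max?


lambda/d - 1 = 1/0.70000 - 1 = 0.4285714
theta_max = asin(0.4285714) = 25.38 deg

25.38 deg


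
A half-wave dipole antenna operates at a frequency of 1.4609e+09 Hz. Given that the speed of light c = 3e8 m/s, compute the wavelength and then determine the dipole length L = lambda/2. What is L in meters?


lambda = c / f = 3.0000e+08 / 1.4609e+09 = 0.2053529 m
L = lambda / 2 = 0.2053529 / 2 = 0.1027 m

0.1027 m


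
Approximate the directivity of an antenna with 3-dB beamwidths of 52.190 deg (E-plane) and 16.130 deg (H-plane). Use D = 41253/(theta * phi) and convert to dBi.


D_linear = 41253 / (52.190 * 16.130) = 49.00426
D_dBi = 10 * log10(49.00426) = 16.90 dBi

16.90 dBi


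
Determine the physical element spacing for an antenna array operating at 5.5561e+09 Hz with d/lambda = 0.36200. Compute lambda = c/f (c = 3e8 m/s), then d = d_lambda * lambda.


lambda = c / f = 3.0000e+08 / 5.5561e+09 = 0.05399471 m
d = 0.36200 * 0.05399471 = 0.01955 m

0.01955 m


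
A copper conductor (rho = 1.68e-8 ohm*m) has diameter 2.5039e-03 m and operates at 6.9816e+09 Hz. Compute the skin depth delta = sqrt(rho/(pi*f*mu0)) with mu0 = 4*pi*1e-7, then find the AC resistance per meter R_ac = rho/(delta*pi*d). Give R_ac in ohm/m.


delta = sqrt(1.68e-8 / (pi * 6.9816e+09 * 4*pi*1e-7)) = 7.807236e-07 m
R_ac = 1.68e-8 / (7.807236e-07 * pi * 2.5039e-03) = 2.736 ohm/m

2.736 ohm/m


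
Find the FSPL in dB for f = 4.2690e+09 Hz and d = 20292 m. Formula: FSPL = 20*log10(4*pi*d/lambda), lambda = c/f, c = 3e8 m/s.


lambda = c / f = 3.0000e+08 / 4.2690e+09 = 0.07027407 m
FSPL = 20 * log10(4*pi*20292/0.07027407) = 131.2 dB

131.2 dB


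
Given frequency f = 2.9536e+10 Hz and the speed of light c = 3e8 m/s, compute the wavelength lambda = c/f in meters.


lambda = c / f = 3.0000e+08 / 2.9536e+10 = 0.01016 m

0.01016 m


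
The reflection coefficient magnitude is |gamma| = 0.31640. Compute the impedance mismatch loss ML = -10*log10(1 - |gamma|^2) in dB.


ML = -10 * log10(1 - 0.31640^2) = -10 * log10(0.89989104) = 0.4581 dB

0.4581 dB


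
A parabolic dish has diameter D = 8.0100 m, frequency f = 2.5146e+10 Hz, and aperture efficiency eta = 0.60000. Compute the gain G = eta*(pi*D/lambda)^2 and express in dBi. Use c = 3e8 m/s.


lambda = c / f = 3.0000e+08 / 2.5146e+10 = 0.01193033 m
G_linear = 0.60000 * (pi * 8.0100 / 0.01193033)^2 = 2.669384e+06
G_dBi = 10 * log10(2.669384e+06) = 64.26 dBi

64.26 dBi


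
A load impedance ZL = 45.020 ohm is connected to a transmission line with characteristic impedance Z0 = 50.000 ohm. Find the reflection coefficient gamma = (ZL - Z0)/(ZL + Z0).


gamma = (45.020 - 50.000) / (45.020 + 50.000) = -0.05241

-0.05241


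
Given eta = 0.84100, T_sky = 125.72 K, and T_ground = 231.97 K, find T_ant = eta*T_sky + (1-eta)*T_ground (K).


T_ant = 0.84100 * 125.72 + (1 - 0.84100) * 231.97 = 142.6 K

142.6 K


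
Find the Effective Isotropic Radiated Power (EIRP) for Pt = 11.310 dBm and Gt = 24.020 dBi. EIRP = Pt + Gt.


EIRP = Pt + Gt = 11.310 + 24.020 = 35.33 dBm

35.33 dBm


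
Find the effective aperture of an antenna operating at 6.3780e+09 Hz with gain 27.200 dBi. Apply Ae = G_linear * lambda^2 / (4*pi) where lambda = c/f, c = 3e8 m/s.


lambda = c / f = 3.0000e+08 / 6.3780e+09 = 0.04703669 m
G_linear = 10^(27.200/10) = 524.8075
Ae = G_linear * lambda^2 / (4*pi) = 524.8075 * 0.04703669^2 / (4*pi) = 0.09240 m^2

0.09240 m^2


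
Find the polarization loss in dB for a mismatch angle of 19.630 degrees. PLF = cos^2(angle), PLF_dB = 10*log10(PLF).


PLF_linear = cos^2(19.630 deg) = 0.8871411
PLF_dB = 10 * log10(0.8871411) = -0.5201 dB

-0.5201 dB


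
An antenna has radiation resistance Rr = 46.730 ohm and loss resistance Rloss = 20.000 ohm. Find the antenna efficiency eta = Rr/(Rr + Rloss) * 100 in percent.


eta = 46.730 / (46.730 + 20.000) * 100 = 70.03%

70.03%


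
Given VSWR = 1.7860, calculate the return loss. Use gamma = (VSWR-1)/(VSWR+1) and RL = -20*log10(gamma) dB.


gamma = (1.7860 - 1) / (1.7860 + 1) = 0.2821249
RL = -20 * log10(0.2821249) = 10.99 dB

10.99 dB


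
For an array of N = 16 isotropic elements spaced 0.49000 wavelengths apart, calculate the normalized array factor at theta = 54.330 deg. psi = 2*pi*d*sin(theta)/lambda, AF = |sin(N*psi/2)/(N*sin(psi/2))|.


psi = 2*pi*0.49000*sin(54.330 deg) = 2.501151 rad
AF = |sin(16*2.501151/2) / (16*sin(2.501151/2))| = 0.06036

0.06036


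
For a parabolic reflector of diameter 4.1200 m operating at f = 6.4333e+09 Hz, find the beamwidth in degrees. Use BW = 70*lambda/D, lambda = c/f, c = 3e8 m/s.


lambda = c / f = 3.0000e+08 / 6.4333e+09 = 0.04663237 m
BW = 70 * 0.04663237 / 4.1200 = 0.7923 deg

0.7923 deg


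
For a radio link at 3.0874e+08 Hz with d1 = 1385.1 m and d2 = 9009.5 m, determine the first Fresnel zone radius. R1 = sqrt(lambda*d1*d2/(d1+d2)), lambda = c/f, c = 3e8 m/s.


lambda = c / f = 3.0000e+08 / 3.0874e+08 = 0.9716914 m
R1 = sqrt(0.9716914 * 1385.1 * 9009.5 / (1385.1 + 9009.5)) = 34.15 m

34.15 m


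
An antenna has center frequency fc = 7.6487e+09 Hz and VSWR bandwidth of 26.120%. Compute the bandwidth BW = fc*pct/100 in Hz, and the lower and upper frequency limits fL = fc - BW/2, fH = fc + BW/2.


BW = 7.6487e+09 * 26.120/100 = 1.997840e+09 Hz
fL = 7.6487e+09 - 1.997840e+09/2 = 6.650e+09 Hz
fH = 7.6487e+09 + 1.997840e+09/2 = 8.648e+09 Hz

BW=1.998e+09 Hz, fL=6.650e+09 Hz, fH=8.648e+09 Hz


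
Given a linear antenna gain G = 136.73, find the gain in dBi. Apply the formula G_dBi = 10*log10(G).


G_dBi = 10 * log10(136.73) = 21.36 dBi

21.36 dBi


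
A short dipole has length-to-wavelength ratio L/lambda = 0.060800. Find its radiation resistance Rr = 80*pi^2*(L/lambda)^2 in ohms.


Rr = 80 * pi^2 * (0.060800)^2 = 80 * 9.869604 * 3.696640e-03 = 2.919 ohm

2.919 ohm


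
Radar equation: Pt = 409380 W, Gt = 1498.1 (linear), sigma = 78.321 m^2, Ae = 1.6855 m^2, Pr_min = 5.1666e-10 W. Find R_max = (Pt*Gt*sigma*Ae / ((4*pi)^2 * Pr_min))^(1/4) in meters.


R^4 = 409380*1498.1*78.321*1.6855 / ((4*pi)^2 * 5.1666e-10) = 9.923156e+17
R_max = 9.923156e+17^0.25 = 31562 m

31562 m


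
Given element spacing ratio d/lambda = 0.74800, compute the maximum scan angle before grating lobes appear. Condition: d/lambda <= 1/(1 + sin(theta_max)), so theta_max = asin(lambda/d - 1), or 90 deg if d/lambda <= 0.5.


lambda/d - 1 = 1/0.74800 - 1 = 0.3368984
theta_max = asin(0.3368984) = 19.69 deg

19.69 deg


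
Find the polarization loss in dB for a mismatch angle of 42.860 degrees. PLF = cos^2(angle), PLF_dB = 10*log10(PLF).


PLF_linear = cos^2(42.860 deg) = 0.5373153
PLF_dB = 10 * log10(0.5373153) = -2.698 dB

-2.698 dB


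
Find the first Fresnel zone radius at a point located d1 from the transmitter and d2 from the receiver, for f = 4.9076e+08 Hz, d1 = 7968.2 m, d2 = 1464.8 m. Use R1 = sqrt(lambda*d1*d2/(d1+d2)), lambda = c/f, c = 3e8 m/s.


lambda = c / f = 3.0000e+08 / 4.9076e+08 = 0.6112968 m
R1 = sqrt(0.6112968 * 7968.2 * 1464.8 / (7968.2 + 1464.8)) = 27.50 m

27.50 m


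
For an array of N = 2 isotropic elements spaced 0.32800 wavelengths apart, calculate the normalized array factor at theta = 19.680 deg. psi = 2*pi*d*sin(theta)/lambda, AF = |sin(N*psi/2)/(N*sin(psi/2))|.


psi = 2*pi*0.32800*sin(19.680 deg) = 0.6940372 rad
AF = |sin(2*0.6940372/2) / (2*sin(0.6940372/2))| = 0.9404

0.9404


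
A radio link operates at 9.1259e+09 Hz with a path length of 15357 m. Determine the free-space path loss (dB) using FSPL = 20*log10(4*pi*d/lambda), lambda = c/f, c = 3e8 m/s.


lambda = c / f = 3.0000e+08 / 9.1259e+09 = 0.03287347 m
FSPL = 20 * log10(4*pi*15357/0.03287347) = 135.4 dB

135.4 dB


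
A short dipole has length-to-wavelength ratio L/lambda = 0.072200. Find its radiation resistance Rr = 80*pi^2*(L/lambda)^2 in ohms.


Rr = 80 * pi^2 * (0.072200)^2 = 80 * 9.869604 * 5.212840e-03 = 4.116 ohm

4.116 ohm


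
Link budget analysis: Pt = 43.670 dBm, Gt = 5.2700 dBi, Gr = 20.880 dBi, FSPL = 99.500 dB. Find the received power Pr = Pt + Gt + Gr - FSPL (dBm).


Pr = 43.670 + 5.2700 + 20.880 - 99.500 = -29.68 dBm

-29.68 dBm


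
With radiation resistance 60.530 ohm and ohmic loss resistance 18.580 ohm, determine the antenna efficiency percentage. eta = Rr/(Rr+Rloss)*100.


eta = 60.530 / (60.530 + 18.580) * 100 = 76.51%

76.51%


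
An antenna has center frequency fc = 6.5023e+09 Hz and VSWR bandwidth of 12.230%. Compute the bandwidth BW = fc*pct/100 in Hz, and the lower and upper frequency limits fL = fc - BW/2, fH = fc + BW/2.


BW = 6.5023e+09 * 12.230/100 = 7.952313e+08 Hz
fL = 6.5023e+09 - 7.952313e+08/2 = 6.105e+09 Hz
fH = 6.5023e+09 + 7.952313e+08/2 = 6.900e+09 Hz

BW=7.952e+08 Hz, fL=6.105e+09 Hz, fH=6.900e+09 Hz


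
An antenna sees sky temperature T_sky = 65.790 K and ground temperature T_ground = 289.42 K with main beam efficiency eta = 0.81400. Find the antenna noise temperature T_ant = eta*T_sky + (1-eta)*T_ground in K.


T_ant = 0.81400 * 65.790 + (1 - 0.81400) * 289.42 = 107.4 K

107.4 K


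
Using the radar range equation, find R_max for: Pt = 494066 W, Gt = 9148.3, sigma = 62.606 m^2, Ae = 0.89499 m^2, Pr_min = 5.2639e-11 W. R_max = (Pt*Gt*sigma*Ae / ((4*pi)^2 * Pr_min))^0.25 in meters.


R^4 = 494066*9148.3*62.606*0.89499 / ((4*pi)^2 * 5.2639e-11) = 3.046717e+19
R_max = 3.046717e+19^0.25 = 74295 m

74295 m


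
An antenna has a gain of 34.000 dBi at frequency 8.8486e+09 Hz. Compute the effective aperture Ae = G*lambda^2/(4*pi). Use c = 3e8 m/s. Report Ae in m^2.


lambda = c / f = 3.0000e+08 / 8.8486e+09 = 0.03390367 m
G_linear = 10^(34.000/10) = 2511.886
Ae = G_linear * lambda^2 / (4*pi) = 2511.886 * 0.03390367^2 / (4*pi) = 0.2298 m^2

0.2298 m^2


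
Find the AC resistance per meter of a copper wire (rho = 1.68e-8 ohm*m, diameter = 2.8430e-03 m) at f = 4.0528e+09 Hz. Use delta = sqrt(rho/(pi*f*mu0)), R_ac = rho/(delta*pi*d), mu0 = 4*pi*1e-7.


delta = sqrt(1.68e-8 / (pi * 4.0528e+09 * 4*pi*1e-7)) = 1.024701e-06 m
R_ac = 1.68e-8 / (1.024701e-06 * pi * 2.8430e-03) = 1.836 ohm/m

1.836 ohm/m


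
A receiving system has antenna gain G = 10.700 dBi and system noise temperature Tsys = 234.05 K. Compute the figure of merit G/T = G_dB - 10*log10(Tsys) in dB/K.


G/T = 10.700 - 10*log10(234.05) = 10.700 - 23.69309 = -12.99 dB/K

-12.99 dB/K


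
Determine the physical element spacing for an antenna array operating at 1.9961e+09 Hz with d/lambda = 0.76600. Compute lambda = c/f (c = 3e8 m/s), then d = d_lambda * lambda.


lambda = c / f = 3.0000e+08 / 1.9961e+09 = 0.1502931 m
d = 0.76600 * 0.1502931 = 0.1151 m

0.1151 m


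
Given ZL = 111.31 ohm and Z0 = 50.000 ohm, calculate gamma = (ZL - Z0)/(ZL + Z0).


gamma = (111.31 - 50.000) / (111.31 + 50.000) = 0.3801

0.3801


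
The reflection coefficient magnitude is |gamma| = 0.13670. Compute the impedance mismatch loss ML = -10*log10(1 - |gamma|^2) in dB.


ML = -10 * log10(1 - 0.13670^2) = -10 * log10(0.98131311) = 0.08192 dB

0.08192 dB


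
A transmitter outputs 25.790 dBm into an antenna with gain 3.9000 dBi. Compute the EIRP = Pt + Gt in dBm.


EIRP = Pt + Gt = 25.790 + 3.9000 = 29.69 dBm

29.69 dBm


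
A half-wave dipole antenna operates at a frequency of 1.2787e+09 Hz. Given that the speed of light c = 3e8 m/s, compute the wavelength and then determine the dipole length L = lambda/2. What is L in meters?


lambda = c / f = 3.0000e+08 / 1.2787e+09 = 0.2346133 m
L = lambda / 2 = 0.2346133 / 2 = 0.1173 m

0.1173 m


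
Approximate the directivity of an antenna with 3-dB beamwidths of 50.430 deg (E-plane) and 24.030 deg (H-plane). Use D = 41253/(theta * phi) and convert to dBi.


D_linear = 41253 / (50.430 * 24.030) = 34.04182
D_dBi = 10 * log10(34.04182) = 15.32 dBi

15.32 dBi


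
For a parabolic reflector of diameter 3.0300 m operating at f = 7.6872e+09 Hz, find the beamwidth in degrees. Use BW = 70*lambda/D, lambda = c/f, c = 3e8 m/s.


lambda = c / f = 3.0000e+08 / 7.6872e+09 = 0.03902591 m
BW = 70 * 0.03902591 / 3.0300 = 0.9016 deg

0.9016 deg


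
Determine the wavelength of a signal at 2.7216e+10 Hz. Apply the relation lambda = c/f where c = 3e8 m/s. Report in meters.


lambda = c / f = 3.0000e+08 / 2.7216e+10 = 0.01102 m

0.01102 m


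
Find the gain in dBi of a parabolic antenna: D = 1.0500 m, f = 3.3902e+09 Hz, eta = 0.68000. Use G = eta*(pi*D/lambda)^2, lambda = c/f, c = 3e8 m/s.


lambda = c / f = 3.0000e+08 / 3.3902e+09 = 0.08849035 m
G_linear = 0.68000 * (pi * 1.0500 / 0.08849035)^2 = 944.9208
G_dBi = 10 * log10(944.9208) = 29.75 dBi

29.75 dBi


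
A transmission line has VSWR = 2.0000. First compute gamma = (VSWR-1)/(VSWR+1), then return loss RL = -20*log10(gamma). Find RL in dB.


gamma = (2.0000 - 1) / (2.0000 + 1) = 0.3333333
RL = -20 * log10(0.3333333) = 9.542 dB

9.542 dB


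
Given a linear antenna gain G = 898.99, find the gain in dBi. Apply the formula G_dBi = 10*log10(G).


G_dBi = 10 * log10(898.99) = 29.54 dBi

29.54 dBi


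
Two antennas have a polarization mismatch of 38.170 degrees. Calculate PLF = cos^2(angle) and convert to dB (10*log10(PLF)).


PLF_linear = cos^2(38.170 deg) = 0.6180799
PLF_dB = 10 * log10(0.6180799) = -2.090 dB

-2.090 dB


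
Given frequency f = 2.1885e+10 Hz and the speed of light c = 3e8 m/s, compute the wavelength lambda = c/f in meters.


lambda = c / f = 3.0000e+08 / 2.1885e+10 = 0.01371 m

0.01371 m


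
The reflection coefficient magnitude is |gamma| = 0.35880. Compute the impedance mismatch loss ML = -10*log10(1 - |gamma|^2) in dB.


ML = -10 * log10(1 - 0.35880^2) = -10 * log10(0.87126256) = 0.5985 dB

0.5985 dB


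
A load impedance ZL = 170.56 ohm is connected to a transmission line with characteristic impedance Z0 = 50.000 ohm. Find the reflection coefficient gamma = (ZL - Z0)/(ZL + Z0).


gamma = (170.56 - 50.000) / (170.56 + 50.000) = 0.5466

0.5466


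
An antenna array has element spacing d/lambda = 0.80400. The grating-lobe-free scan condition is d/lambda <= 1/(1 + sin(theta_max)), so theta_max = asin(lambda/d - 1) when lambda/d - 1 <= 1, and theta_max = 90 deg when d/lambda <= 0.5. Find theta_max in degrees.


lambda/d - 1 = 1/0.80400 - 1 = 0.2437811
theta_max = asin(0.2437811) = 14.11 deg

14.11 deg


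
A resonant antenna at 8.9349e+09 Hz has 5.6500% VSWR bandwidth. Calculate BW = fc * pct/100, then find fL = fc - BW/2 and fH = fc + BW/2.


BW = 8.9349e+09 * 5.6500/100 = 5.048218e+08 Hz
fL = 8.9349e+09 - 5.048218e+08/2 = 8.682e+09 Hz
fH = 8.9349e+09 + 5.048218e+08/2 = 9.187e+09 Hz

BW=5.048e+08 Hz, fL=8.682e+09 Hz, fH=9.187e+09 Hz


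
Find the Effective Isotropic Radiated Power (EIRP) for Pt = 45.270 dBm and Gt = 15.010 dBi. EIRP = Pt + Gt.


EIRP = Pt + Gt = 45.270 + 15.010 = 60.28 dBm

60.28 dBm


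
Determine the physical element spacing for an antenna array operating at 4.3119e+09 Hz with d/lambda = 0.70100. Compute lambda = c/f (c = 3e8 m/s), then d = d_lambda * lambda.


lambda = c / f = 3.0000e+08 / 4.3119e+09 = 0.06957490 m
d = 0.70100 * 0.06957490 = 0.04877 m

0.04877 m


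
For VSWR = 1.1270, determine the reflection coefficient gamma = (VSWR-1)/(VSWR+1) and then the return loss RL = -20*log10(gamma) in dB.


gamma = (1.1270 - 1) / (1.1270 + 1) = 0.05970851
RL = -20 * log10(0.05970851) = 24.48 dB

24.48 dB


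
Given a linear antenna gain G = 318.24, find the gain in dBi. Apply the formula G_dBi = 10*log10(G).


G_dBi = 10 * log10(318.24) = 25.03 dBi

25.03 dBi


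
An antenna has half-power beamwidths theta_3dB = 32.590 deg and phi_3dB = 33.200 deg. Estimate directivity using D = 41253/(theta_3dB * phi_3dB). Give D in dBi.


D_linear = 41253 / (32.590 * 33.200) = 38.12704
D_dBi = 10 * log10(38.12704) = 15.81 dBi

15.81 dBi


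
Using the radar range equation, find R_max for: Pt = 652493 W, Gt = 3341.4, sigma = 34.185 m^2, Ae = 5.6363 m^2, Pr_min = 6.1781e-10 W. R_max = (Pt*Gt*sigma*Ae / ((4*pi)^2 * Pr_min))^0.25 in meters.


R^4 = 652493*3341.4*34.185*5.6363 / ((4*pi)^2 * 6.1781e-10) = 4.305854e+18
R_max = 4.305854e+18^0.25 = 45553 m

45553 m


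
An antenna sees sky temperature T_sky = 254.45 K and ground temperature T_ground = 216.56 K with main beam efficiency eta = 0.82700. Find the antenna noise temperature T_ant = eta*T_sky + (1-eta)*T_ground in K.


T_ant = 0.82700 * 254.45 + (1 - 0.82700) * 216.56 = 247.9 K

247.9 K


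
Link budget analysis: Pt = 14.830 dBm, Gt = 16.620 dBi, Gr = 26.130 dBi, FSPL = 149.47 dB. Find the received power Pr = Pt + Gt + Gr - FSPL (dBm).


Pr = 14.830 + 16.620 + 26.130 - 149.47 = -91.89 dBm

-91.89 dBm


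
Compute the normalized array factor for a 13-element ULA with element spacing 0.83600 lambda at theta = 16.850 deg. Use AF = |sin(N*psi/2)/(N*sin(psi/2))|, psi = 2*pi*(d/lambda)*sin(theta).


psi = 2*pi*0.83600*sin(16.850 deg) = 1.522597 rad
AF = |sin(13*1.522597/2) / (13*sin(1.522597/2))| = 0.05071

0.05071


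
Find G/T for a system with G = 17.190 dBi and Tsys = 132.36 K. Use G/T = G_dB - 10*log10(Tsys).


G/T = 17.190 - 10*log10(132.36) = 17.190 - 21.21757 = -4.028 dB/K

-4.028 dB/K


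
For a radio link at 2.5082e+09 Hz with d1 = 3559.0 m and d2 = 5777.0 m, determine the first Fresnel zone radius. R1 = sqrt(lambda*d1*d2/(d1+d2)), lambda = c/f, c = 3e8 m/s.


lambda = c / f = 3.0000e+08 / 2.5082e+09 = 0.1196077 m
R1 = sqrt(0.1196077 * 3559.0 * 5777.0 / (3559.0 + 5777.0)) = 16.23 m

16.23 m


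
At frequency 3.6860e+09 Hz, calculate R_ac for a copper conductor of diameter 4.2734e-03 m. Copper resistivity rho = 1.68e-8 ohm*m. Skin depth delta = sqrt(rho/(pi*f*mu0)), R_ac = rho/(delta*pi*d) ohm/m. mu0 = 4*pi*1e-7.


delta = sqrt(1.68e-8 / (pi * 3.6860e+09 * 4*pi*1e-7)) = 1.074477e-06 m
R_ac = 1.68e-8 / (1.074477e-06 * pi * 4.2734e-03) = 1.165 ohm/m

1.165 ohm/m


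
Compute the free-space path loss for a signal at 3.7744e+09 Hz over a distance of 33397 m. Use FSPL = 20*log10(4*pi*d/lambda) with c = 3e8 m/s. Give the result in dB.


lambda = c / f = 3.0000e+08 / 3.7744e+09 = 0.07948283 m
FSPL = 20 * log10(4*pi*33397/0.07948283) = 134.5 dB

134.5 dB


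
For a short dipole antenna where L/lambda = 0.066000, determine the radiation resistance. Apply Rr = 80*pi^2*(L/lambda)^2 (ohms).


Rr = 80 * pi^2 * (0.066000)^2 = 80 * 9.869604 * 4.356000e-03 = 3.439 ohm

3.439 ohm


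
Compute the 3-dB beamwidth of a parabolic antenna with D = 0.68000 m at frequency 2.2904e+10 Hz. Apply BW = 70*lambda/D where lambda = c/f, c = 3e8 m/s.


lambda = c / f = 3.0000e+08 / 2.2904e+10 = 0.01309815 m
BW = 70 * 0.01309815 / 0.68000 = 1.348 deg

1.348 deg


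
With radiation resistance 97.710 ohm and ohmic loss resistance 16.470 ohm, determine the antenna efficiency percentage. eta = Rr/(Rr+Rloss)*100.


eta = 97.710 / (97.710 + 16.470) * 100 = 85.58%

85.58%


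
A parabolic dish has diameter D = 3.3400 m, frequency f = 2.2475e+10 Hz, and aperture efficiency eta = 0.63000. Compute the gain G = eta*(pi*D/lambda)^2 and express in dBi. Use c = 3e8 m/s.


lambda = c / f = 3.0000e+08 / 2.2475e+10 = 0.01334816 m
G_linear = 0.63000 * (pi * 3.3400 / 0.01334816)^2 = 389305.4
G_dBi = 10 * log10(389305.4) = 55.90 dBi

55.90 dBi


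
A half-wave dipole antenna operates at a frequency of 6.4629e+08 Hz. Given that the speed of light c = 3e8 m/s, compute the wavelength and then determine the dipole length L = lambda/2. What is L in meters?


lambda = c / f = 3.0000e+08 / 6.4629e+08 = 0.4641879 m
L = lambda / 2 = 0.4641879 / 2 = 0.2321 m

0.2321 m


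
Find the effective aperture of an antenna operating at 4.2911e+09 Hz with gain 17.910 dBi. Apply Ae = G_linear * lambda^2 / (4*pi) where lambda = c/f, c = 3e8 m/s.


lambda = c / f = 3.0000e+08 / 4.2911e+09 = 0.06991214 m
G_linear = 10^(17.910/10) = 61.80164
Ae = G_linear * lambda^2 / (4*pi) = 61.80164 * 0.06991214^2 / (4*pi) = 0.02404 m^2

0.02404 m^2


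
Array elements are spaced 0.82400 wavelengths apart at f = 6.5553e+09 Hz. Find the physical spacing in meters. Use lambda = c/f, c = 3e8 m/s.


lambda = c / f = 3.0000e+08 / 6.5553e+09 = 0.04576450 m
d = 0.82400 * 0.04576450 = 0.03771 m

0.03771 m


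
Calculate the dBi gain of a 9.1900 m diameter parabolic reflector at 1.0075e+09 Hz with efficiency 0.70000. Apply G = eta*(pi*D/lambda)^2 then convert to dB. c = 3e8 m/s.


lambda = c / f = 3.0000e+08 / 1.0075e+09 = 0.2977667 m
G_linear = 0.70000 * (pi * 9.1900 / 0.2977667)^2 = 6580.768
G_dBi = 10 * log10(6580.768) = 38.18 dBi

38.18 dBi


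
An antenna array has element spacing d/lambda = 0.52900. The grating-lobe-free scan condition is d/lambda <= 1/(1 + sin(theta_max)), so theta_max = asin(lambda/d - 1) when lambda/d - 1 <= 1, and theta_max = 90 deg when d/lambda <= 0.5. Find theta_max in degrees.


lambda/d - 1 = 1/0.52900 - 1 = 0.8903592
theta_max = asin(0.8903592) = 62.92 deg

62.92 deg


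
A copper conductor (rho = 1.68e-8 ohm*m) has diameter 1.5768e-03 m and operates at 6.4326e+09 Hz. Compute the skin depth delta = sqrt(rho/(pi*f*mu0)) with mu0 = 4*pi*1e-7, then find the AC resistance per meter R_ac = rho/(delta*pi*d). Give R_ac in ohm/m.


delta = sqrt(1.68e-8 / (pi * 6.4326e+09 * 4*pi*1e-7)) = 8.133575e-07 m
R_ac = 1.68e-8 / (8.133575e-07 * pi * 1.5768e-03) = 4.170 ohm/m

4.170 ohm/m


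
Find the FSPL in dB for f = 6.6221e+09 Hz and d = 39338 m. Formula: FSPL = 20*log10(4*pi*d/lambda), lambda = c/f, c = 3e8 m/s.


lambda = c / f = 3.0000e+08 / 6.6221e+09 = 0.04530285 m
FSPL = 20 * log10(4*pi*39338/0.04530285) = 140.8 dB

140.8 dB


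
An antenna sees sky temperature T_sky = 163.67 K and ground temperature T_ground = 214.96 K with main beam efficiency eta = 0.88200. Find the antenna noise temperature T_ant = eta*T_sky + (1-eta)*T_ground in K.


T_ant = 0.88200 * 163.67 + (1 - 0.88200) * 214.96 = 169.7 K

169.7 K


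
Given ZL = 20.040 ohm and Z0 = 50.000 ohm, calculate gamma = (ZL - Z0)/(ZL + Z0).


gamma = (20.040 - 50.000) / (20.040 + 50.000) = -0.4278

-0.4278


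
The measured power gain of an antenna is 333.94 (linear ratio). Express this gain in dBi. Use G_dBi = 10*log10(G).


G_dBi = 10 * log10(333.94) = 25.24 dBi

25.24 dBi


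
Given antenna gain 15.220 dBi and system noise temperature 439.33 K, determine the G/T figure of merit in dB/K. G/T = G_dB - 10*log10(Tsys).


G/T = 15.220 - 10*log10(439.33) = 15.220 - 26.42791 = -11.21 dB/K

-11.21 dB/K


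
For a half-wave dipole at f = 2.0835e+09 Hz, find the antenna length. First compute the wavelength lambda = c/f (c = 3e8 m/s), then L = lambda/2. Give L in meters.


lambda = c / f = 3.0000e+08 / 2.0835e+09 = 0.1439885 m
L = lambda / 2 = 0.1439885 / 2 = 0.07199 m

0.07199 m


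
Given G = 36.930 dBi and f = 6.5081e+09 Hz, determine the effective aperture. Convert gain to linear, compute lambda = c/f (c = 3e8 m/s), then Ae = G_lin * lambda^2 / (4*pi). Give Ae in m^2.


lambda = c / f = 3.0000e+08 / 6.5081e+09 = 0.04609640 m
G_linear = 10^(36.930/10) = 4931.738
Ae = G_linear * lambda^2 / (4*pi) = 4931.738 * 0.04609640^2 / (4*pi) = 0.8339 m^2

0.8339 m^2


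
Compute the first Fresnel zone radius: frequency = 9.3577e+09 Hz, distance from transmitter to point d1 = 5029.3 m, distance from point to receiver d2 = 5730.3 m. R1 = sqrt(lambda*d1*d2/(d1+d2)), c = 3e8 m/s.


lambda = c / f = 3.0000e+08 / 9.3577e+09 = 0.03205916 m
R1 = sqrt(0.03205916 * 5029.3 * 5730.3 / (5029.3 + 5730.3)) = 9.267 m

9.267 m


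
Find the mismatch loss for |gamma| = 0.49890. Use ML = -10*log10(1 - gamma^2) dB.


ML = -10 * log10(1 - 0.49890^2) = -10 * log10(0.75109879) = 1.243 dB

1.243 dB


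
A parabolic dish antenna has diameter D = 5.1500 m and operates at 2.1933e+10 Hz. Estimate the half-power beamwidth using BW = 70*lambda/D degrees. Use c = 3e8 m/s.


lambda = c / f = 3.0000e+08 / 2.1933e+10 = 0.01367802 m
BW = 70 * 0.01367802 / 5.1500 = 0.1859 deg

0.1859 deg


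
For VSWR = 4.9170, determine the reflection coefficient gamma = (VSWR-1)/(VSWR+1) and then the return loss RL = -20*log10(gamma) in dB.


gamma = (4.9170 - 1) / (4.9170 + 1) = 0.6619909
RL = -20 * log10(0.6619909) = 3.583 dB

3.583 dB


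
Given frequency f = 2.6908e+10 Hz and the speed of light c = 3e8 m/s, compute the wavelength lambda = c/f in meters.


lambda = c / f = 3.0000e+08 / 2.6908e+10 = 0.01115 m

0.01115 m


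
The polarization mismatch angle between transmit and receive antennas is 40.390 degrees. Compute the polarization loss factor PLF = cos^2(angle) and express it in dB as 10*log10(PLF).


PLF_linear = cos^2(40.390 deg) = 0.5801129
PLF_dB = 10 * log10(0.5801129) = -2.365 dB

-2.365 dB


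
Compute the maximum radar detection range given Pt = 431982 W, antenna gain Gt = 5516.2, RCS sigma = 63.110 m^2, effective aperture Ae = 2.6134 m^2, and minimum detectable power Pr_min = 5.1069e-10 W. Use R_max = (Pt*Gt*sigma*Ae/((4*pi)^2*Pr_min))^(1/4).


R^4 = 431982*5516.2*63.110*2.6134 / ((4*pi)^2 * 5.1069e-10) = 4.873407e+18
R_max = 4.873407e+18^0.25 = 46985 m

46985 m


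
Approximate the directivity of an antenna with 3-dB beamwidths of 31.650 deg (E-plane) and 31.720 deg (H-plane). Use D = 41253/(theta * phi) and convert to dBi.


D_linear = 41253 / (31.650 * 31.720) = 41.09118
D_dBi = 10 * log10(41.09118) = 16.14 dBi

16.14 dBi


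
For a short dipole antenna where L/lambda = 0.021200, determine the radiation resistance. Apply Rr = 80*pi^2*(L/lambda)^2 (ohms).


Rr = 80 * pi^2 * (0.021200)^2 = 80 * 9.869604 * 4.494400e-04 = 0.3549 ohm

0.3549 ohm


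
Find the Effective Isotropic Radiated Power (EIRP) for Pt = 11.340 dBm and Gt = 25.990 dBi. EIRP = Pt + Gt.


EIRP = Pt + Gt = 11.340 + 25.990 = 37.33 dBm

37.33 dBm


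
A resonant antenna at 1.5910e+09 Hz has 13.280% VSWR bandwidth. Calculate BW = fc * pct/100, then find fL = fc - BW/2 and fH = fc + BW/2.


BW = 1.5910e+09 * 13.280/100 = 2.112848e+08 Hz
fL = 1.5910e+09 - 2.112848e+08/2 = 1.485e+09 Hz
fH = 1.5910e+09 + 2.112848e+08/2 = 1.697e+09 Hz

BW=2.113e+08 Hz, fL=1.485e+09 Hz, fH=1.697e+09 Hz


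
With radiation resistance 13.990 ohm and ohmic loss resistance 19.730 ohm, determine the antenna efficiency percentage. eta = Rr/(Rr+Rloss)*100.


eta = 13.990 / (13.990 + 19.730) * 100 = 41.49%

41.49%


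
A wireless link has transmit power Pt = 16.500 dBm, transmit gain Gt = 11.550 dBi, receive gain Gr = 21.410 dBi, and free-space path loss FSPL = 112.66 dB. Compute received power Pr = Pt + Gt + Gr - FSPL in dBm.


Pr = 16.500 + 11.550 + 21.410 - 112.66 = -63.20 dBm

-63.20 dBm


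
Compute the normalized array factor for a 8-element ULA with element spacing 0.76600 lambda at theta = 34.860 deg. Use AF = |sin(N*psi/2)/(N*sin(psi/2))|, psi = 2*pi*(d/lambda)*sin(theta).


psi = 2*pi*0.76600*sin(34.860 deg) = 2.750936 rad
AF = |sin(8*2.750936/2) / (8*sin(2.750936/2))| = 0.1274

0.1274


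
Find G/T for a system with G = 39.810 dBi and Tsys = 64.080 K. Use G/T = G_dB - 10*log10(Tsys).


G/T = 39.810 - 10*log10(64.080) = 39.810 - 18.06723 = 21.74 dB/K

21.74 dB/K


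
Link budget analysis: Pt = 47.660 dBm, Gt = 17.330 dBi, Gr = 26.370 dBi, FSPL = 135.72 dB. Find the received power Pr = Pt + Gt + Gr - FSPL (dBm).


Pr = 47.660 + 17.330 + 26.370 - 135.72 = -44.36 dBm

-44.36 dBm


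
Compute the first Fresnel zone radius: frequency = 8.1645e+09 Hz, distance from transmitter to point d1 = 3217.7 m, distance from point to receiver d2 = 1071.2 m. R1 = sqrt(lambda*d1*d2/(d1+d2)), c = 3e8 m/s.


lambda = c / f = 3.0000e+08 / 8.1645e+09 = 0.03674444 m
R1 = sqrt(0.03674444 * 3217.7 * 1071.2 / (3217.7 + 1071.2)) = 5.434 m

5.434 m


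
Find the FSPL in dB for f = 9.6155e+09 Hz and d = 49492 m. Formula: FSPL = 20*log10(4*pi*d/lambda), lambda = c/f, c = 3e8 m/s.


lambda = c / f = 3.0000e+08 / 9.6155e+09 = 0.03119963 m
FSPL = 20 * log10(4*pi*49492/0.03119963) = 146.0 dB

146.0 dB


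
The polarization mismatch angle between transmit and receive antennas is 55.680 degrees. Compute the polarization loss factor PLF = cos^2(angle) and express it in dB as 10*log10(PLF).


PLF_linear = cos^2(55.680 deg) = 0.3178867
PLF_dB = 10 * log10(0.3178867) = -4.977 dB

-4.977 dB


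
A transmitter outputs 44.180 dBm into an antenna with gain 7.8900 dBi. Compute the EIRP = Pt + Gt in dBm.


EIRP = Pt + Gt = 44.180 + 7.8900 = 52.07 dBm

52.07 dBm


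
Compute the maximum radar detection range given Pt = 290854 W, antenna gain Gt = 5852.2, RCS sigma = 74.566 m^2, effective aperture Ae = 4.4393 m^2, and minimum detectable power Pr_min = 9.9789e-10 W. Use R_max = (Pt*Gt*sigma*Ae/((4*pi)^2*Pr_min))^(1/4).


R^4 = 290854*5852.2*74.566*4.4393 / ((4*pi)^2 * 9.9789e-10) = 3.575585e+18
R_max = 3.575585e+18^0.25 = 43485 m

43485 m


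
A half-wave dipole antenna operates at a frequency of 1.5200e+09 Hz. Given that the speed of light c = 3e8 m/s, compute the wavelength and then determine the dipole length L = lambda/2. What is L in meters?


lambda = c / f = 3.0000e+08 / 1.5200e+09 = 0.1973684 m
L = lambda / 2 = 0.1973684 / 2 = 0.09868 m

0.09868 m


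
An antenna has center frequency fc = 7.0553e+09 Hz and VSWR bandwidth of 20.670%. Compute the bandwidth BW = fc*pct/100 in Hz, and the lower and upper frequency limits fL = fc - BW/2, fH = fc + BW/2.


BW = 7.0553e+09 * 20.670/100 = 1.458331e+09 Hz
fL = 7.0553e+09 - 1.458331e+09/2 = 6.326e+09 Hz
fH = 7.0553e+09 + 1.458331e+09/2 = 7.784e+09 Hz

BW=1.458e+09 Hz, fL=6.326e+09 Hz, fH=7.784e+09 Hz
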